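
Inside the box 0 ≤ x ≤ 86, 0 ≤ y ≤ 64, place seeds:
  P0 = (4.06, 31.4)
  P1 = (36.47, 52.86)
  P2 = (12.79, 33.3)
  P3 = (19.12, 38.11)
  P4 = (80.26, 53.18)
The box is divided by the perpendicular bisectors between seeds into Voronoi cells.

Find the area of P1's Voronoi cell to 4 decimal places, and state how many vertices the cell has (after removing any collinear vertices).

Area of P1's cell: 1267.8791 (3 vertices)

1. box [0,86]×[0,64]: [(0, 0) (86, 0) (86, 64) (0, 64)]
2. ⊥bis P1·P0 via (20.265,42.13): [(48.161, 0) (86, 0) (86, 64) (5.784, 64)]  |A|=3777.7605
3. ⊥bis P1·P2 via (24.63,43.08): [(60.2147, 0) (86, 0) (86, 64) (7.3498, 64)]  |A|=3341.9373
4. ⊥bis P1·P3 via (27.795,45.485): [(66.4638, 0) (86, 0) (86, 64) (12.0546, 64)]  |A|=2991.4116
5. ⊥bis P1·P4 via (58.365,53.02): [(58.6856, 9.1493) (58.2848, 64) (12.0546, 64)]  |A|=1267.8791
6. canonical 3-gon: [(58.6856, 9.1493) (58.2848, 64) (12.0546, 64)]
7. shoelace: 1267.8791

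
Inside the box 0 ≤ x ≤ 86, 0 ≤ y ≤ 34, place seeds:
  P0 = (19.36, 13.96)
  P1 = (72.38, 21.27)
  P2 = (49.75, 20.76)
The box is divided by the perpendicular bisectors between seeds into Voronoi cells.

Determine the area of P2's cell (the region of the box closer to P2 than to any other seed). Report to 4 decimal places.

Area of P2's cell: 901.6777

1. box [0,86]×[0,34]: [(0, 0) (86, 0) (86, 34) (0, 34)]
2. ⊥bis P2·P0 via (34.555,17.36): [(38.4394, 0) (86, 0) (86, 34) (30.8317, 34)]  |A|=1746.3912
3. ⊥bis P2·P1 via (61.065,21.015): [(38.4394, 0) (61.5386, 0) (60.7724, 34) (30.8317, 34)]  |A|=901.6777
4. canonical 4-gon: [(38.4394, 0) (61.5386, 0) (60.7724, 34) (30.8317, 34)]
5. shoelace: 901.6777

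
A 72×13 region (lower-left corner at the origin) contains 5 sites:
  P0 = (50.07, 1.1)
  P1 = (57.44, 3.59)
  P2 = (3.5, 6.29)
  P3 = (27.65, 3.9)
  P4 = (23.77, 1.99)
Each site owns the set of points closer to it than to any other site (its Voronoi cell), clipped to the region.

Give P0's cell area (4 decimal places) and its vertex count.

Area of P0's cell: 168.8915 (4 vertices)

1. box [0,72]×[0,13]: [(0, 0) (72, 0) (72, 13) (0, 13)]
2. ⊥bis P0·P1 via (53.755,2.345): [(0, 0) (54.5473, 0) (50.1551, 13) (0, 13)]  |A|=680.5657
3. ⊥bis P0·P2 via (26.785,3.695): [(26.3732, 0) (54.5473, 0) (50.1551, 13) (27.822, 13)]  |A|=328.2969
4. ⊥bis P0·P3 via (38.86,2.5): [(38.5478, 0) (54.5473, 0) (50.1551, 13) (40.1713, 13)]  |A|=168.8915
5. ⊥bis P0·P4 via (36.92,1.545): [(38.5478, 0) (54.5473, 0) (50.1551, 13) (40.1713, 13)]  |A|=168.8915
6. canonical 4-gon: [(38.5478, 0) (54.5473, 0) (50.1551, 13) (40.1713, 13)]
7. shoelace: 168.8915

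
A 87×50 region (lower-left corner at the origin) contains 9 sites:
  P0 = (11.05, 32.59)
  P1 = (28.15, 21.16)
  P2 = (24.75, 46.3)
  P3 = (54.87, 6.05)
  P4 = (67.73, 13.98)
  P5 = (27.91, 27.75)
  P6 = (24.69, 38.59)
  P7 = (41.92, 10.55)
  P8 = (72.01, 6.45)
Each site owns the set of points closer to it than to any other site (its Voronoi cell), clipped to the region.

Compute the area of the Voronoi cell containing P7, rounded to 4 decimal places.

Area of P7's cell: 478.6857

1. box [0,87]×[0,50]: [(0, 0) (87, 0) (87, 50) (0, 50)]
2. ⊥bis P7·P0 via (26.485,21.57): [(11.0848, 0) (87, 0) (87, 50) (46.7829, 50)]  |A|=2903.3056
3. ⊥bis P7·P1 via (35.035,15.855): [(22.8185, 0) (87, 0) (87, 50) (61.3443, 50)]  |A|=2245.9317
4. ⊥bis P7·P2 via (33.335,28.425): [(51.4088, 37.1055) (22.8185, 0) (87, 0) (87, 50) (78.2567, 50)]  |A|=2136.8927
5. ⊥bis P7·P3 via (48.395,8.3): [(59.8061, 41.1385) (51.4088, 37.1055) (22.8185, 0) (45.5108, 0)]  |A|=564.9038
6. ⊥bis P7·P4 via (54.825,12.265): [(53.4274, 22.782) (51.5169, 37.1574) (51.4088, 37.1055) (22.8185, 0) (45.5108, 0)]  |A|=501.5212
7. ⊥bis P7·P5 via (34.915,19.15): [(53.4274, 22.782) (52.0547, 33.1109) (42.055, 24.9658) (22.8185, 0) (45.5108, 0)]  |A|=478.6857
8. ⊥bis P7·P6 via (33.305,24.57): [(53.4274, 22.782) (52.0547, 33.1109) (42.055, 24.9658) (22.8185, 0) (45.5108, 0)]  |A|=478.6857
9. ⊥bis P7·P8 via (56.965,8.5): [(53.4274, 22.782) (52.0547, 33.1109) (42.055, 24.9658) (22.8185, 0) (45.5108, 0)]  |A|=478.6857
10. canonical 5-gon: [(53.4274, 22.782) (52.0547, 33.1109) (42.055, 24.9658) (22.8185, 0) (45.5108, 0)]
11. shoelace: 478.6857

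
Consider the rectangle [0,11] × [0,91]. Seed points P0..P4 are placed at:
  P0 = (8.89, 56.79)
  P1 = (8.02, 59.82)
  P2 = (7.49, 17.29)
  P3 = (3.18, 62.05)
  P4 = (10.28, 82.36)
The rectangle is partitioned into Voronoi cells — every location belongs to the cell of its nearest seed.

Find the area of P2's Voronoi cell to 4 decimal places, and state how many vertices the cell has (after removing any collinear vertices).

1. box [0,11]×[0,91]: [(0, 0) (11, 0) (11, 91) (0, 91)]
2. ⊥bis P2·P0 via (8.19,37.04): [(0, 37.3303) (0, 0) (11, 0) (11, 36.9404)]  |A|=408.4888
3. ⊥bis P2·P1 via (7.755,38.555): [(0, 37.3303) (0, 0) (11, 0) (11, 36.9404)]  |A|=408.4888
4. ⊥bis P2·P3 via (5.335,39.67): [(0, 37.3303) (0, 0) (11, 0) (11, 36.9404)]  |A|=408.4888
5. ⊥bis P2·P4 via (8.885,49.825): [(0, 37.3303) (0, 0) (11, 0) (11, 36.9404)]  |A|=408.4888
6. canonical 4-gon: [(0, 37.3303) (0, 0) (11, 0) (11, 36.9404)]
7. shoelace: 408.4888

Area of P2's cell: 408.4888 (4 vertices)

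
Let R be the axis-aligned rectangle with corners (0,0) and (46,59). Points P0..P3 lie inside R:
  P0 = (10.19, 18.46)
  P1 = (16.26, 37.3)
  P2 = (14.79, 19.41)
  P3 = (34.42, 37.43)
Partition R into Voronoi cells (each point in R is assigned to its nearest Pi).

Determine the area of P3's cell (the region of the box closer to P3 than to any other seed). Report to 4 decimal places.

Area of P3's cell: 882.1430

1. box [0,46]×[0,59]: [(0, 0) (46, 0) (46, 59) (0, 59)]
2. ⊥bis P3·P0 via (22.305,27.945): [(0, 56.4347) (44.1835, 0) (46, 0) (46, 59) (0, 59)]  |A|=1467.2574
3. ⊥bis P3·P1 via (25.34,37.365): [(25.4361, 23.9458) (44.1835, 0) (46, 0) (46, 59) (25.1851, 59)]  |A|=993.2095
4. ⊥bis P3·P2 via (24.605,28.42): [(25.4103, 27.5427) (46, 5.1135) (46, 59) (25.1851, 59)]  |A|=882.143
5. canonical 4-gon: [(25.4103, 27.5427) (46, 5.1135) (46, 59) (25.1851, 59)]
6. shoelace: 882.143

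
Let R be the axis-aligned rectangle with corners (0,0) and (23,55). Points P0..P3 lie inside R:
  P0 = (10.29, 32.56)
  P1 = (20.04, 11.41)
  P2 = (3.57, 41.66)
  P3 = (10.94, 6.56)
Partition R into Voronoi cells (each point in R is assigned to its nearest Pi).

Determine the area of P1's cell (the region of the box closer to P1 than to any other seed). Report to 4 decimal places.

1. box [0,23]×[0,55]: [(0, 0) (23, 0) (23, 55) (0, 55)]
2. ⊥bis P1·P0 via (15.165,21.985): [(0, 14.994) (0, 0) (23, 0) (23, 25.5969)]  |A|=466.7956
3. ⊥bis P1·P2 via (11.805,26.535): [(0, 14.994) (0, 0) (23, 0) (23, 25.5969)]  |A|=466.7956
4. ⊥bis P1·P3 via (15.49,8.985): [(9.8639, 19.5412) (20.2787, 0) (23, 0) (23, 25.5969)]  |A|=194.7105
5. canonical 4-gon: [(9.8639, 19.5412) (20.2787, 0) (23, 0) (23, 25.5969)]
6. shoelace: 194.7105

Area of P1's cell: 194.7105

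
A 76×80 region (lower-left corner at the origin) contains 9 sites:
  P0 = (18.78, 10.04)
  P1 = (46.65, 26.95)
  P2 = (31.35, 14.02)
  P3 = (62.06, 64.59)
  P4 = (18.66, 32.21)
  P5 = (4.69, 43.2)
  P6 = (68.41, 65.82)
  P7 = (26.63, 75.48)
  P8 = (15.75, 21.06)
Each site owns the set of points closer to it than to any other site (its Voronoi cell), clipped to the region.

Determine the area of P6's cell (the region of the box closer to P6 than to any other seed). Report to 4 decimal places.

1. box [0,76]×[0,80]: [(0, 0) (76, 0) (76, 80) (0, 80)]
2. ⊥bis P6·P0 via (43.595,37.93): [(0, 76.7185) (76, 9.0978) (76, 80) (0, 80)]  |A|=2818.9824
3. ⊥bis P6·P1 via (57.53,46.385): [(0, 78.5911) (76, 36.0452) (76, 80) (0, 80)]  |A|=1723.8181
4. ⊥bis P6·P2 via (49.88,39.92): [(0, 78.5911) (76, 36.0452) (76, 80) (0, 80)]  |A|=1723.8181
5. ⊥bis P6·P3 via (65.235,65.205): [(70.2609, 39.258) (76, 36.0452) (76, 80) (62.3692, 80)]  |A|=403.8023
6. ⊥bis P6·P4 via (43.535,49.015): [(70.2609, 39.258) (76, 36.0452) (76, 80) (62.3692, 80)]  |A|=403.8023
7. ⊥bis P6·P5 via (36.55,54.51): [(70.2609, 39.258) (76, 36.0452) (76, 80) (62.3692, 80)]  |A|=403.8023
8. ⊥bis P6·P7 via (47.52,70.65): [(70.2609, 39.258) (76, 36.0452) (76, 80) (62.3692, 80)]  |A|=403.8023
9. ⊥bis P6·P8 via (42.08,43.44): [(70.2609, 39.258) (76, 36.0452) (76, 80) (62.3692, 80)]  |A|=403.8023
10. canonical 4-gon: [(70.2609, 39.258) (76, 36.0452) (76, 80) (62.3692, 80)]
11. shoelace: 403.8023

Area of P6's cell: 403.8023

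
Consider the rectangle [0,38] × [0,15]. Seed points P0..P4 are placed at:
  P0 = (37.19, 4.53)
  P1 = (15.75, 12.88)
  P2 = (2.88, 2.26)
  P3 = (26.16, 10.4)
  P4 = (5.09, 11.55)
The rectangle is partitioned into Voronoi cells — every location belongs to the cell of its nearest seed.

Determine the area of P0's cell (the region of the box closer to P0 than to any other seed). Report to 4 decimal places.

1. box [0,38]×[0,15]: [(0, 0) (38, 0) (38, 15) (0, 15)]
2. ⊥bis P0·P1 via (26.47,8.705): [(23.0798, 0) (38, 0) (38, 15) (28.9216, 15)]  |A|=179.9895
3. ⊥bis P0·P2 via (20.035,3.395): [(23.0798, 0) (38, 0) (38, 15) (28.9216, 15)]  |A|=179.9895
4. ⊥bis P0·P3 via (31.675,7.465): [(27.7022, 0) (38, 0) (38, 15) (35.685, 15)]  |A|=94.5956
5. ⊥bis P0·P4 via (21.14,8.04): [(27.7022, 0) (38, 0) (38, 15) (35.685, 15)]  |A|=94.5956
6. canonical 4-gon: [(27.7022, 0) (38, 0) (38, 15) (35.685, 15)]
7. shoelace: 94.5956

Area of P0's cell: 94.5956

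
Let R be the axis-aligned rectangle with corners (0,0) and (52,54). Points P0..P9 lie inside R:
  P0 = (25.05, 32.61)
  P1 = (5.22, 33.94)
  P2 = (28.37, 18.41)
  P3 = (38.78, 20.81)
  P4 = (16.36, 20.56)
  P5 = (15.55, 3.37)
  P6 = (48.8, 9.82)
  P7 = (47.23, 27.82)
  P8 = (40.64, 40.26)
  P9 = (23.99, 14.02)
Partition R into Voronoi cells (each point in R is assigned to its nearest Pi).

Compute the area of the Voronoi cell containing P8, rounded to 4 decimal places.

1. box [0,52]×[0,54]: [(0, 0) (52, 0) (52, 54) (0, 54)]
2. ⊥bis P8·P0 via (32.845,36.435): [(50.7236, 0) (52, 0) (52, 54) (24.2259, 54)]  |A|=784.3637
3. ⊥bis P8·P1 via (22.93,37.1): [(50.7236, 0) (52, 0) (52, 54) (24.2259, 54)]  |A|=784.3637
4. ⊥bis P8·P2 via (34.505,29.335): [(37.0227, 27.9211) (52, 19.5106) (52, 54) (24.2259, 54)]  |A|=620.4373
5. ⊥bis P8·P3 via (39.71,30.535): [(35.5447, 30.9333) (52, 29.3597) (52, 54) (24.2259, 54)]  |A|=523.0605
6. ⊥bis P8·P4 via (28.5,30.41): [(35.5447, 30.9333) (52, 29.3597) (52, 54) (24.2259, 54)]  |A|=523.0605
7. ⊥bis P8·P5 via (28.095,21.815): [(35.5447, 30.9333) (52, 29.3597) (52, 54) (24.2259, 54)]  |A|=523.0605
8. ⊥bis P8·P6 via (44.72,25.04): [(35.5447, 30.9333) (52, 29.3597) (52, 54) (24.2259, 54)]  |A|=523.0605
9. ⊥bis P8·P7 via (43.935,34.04): [(35.5447, 30.9333) (37.6843, 30.7287) (52, 38.3124) (52, 54) (24.2259, 54)]  |A|=458.9785
10. ⊥bis P8·P9 via (32.315,27.14): [(35.5447, 30.9333) (37.6843, 30.7287) (52, 38.3124) (52, 54) (24.2259, 54)]  |A|=458.9785
11. canonical 5-gon: [(35.5447, 30.9333) (37.6843, 30.7287) (52, 38.3124) (52, 54) (24.2259, 54)]
12. shoelace: 458.9785

Area of P8's cell: 458.9785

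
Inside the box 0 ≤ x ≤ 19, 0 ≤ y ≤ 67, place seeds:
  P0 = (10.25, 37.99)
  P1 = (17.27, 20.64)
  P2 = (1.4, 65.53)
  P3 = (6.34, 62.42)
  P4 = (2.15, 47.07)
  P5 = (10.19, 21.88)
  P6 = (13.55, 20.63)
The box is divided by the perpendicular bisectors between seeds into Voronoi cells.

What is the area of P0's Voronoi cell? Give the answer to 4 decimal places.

Area of P0's cell: 289.4902

1. box [0,19]×[0,67]: [(0, 0) (19, 0) (19, 67) (0, 67)]
2. ⊥bis P0·P1 via (13.76,29.315): [(0, 23.7476) (19, 31.4352) (19, 67) (0, 67)]  |A|=748.7642
3. ⊥bis P0·P2 via (5.825,51.76): [(0, 49.8881) (0, 23.7476) (19, 31.4352) (19, 55.9938)]  |A|=481.6425
4. ⊥bis P0·P3 via (8.295,50.205): [(0, 48.8774) (0, 23.7476) (19, 31.4352) (19, 51.9183)]  |A|=433.3235
5. ⊥bis P0·P4 via (6.2,42.53): [(16.2266, 51.4744) (0, 36.9992) (0, 23.7476) (19, 31.4352) (19, 51.9183)]  |A|=336.9518
6. ⊥bis P0·P5 via (10.22,29.935): [(16.2266, 51.4744) (0, 36.9992) (0, 29.9731) (15.2461, 29.9163) (19, 31.4352) (19, 51.9183)]  |A|=289.4945
7. ⊥bis P0·P6 via (11.9,29.31): [(16.2266, 51.4744) (0, 36.9992) (0, 29.9731) (15.0924, 29.9169) (15.3849, 29.9725) (19, 31.4352) (19, 51.9183)]  |A|=289.4902
8. canonical 7-gon: [(16.2266, 51.4744) (0, 36.9992) (0, 29.9731) (15.0924, 29.9169) (15.3849, 29.9725) (19, 31.4352) (19, 51.9183)]
9. shoelace: 289.4902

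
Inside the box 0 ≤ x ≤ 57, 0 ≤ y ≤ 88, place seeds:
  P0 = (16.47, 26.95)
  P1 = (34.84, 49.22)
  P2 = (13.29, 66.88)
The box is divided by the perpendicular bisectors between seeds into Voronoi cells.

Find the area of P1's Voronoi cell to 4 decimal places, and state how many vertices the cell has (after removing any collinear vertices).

1. box [0,57]×[0,88]: [(0, 0) (57, 0) (57, 88) (0, 88)]
2. ⊥bis P1·P0 via (25.655,38.085): [(0, 59.2472) (57, 12.2292) (57, 88) (0, 88)]  |A|=2978.9211
3. ⊥bis P1·P2 via (24.065,58.05): [(14.9442, 46.9201) (57, 12.2292) (57, 88) (48.6087, 88)]  |A|=1765.6575
4. canonical 4-gon: [(14.9442, 46.9201) (57, 12.2292) (57, 88) (48.6087, 88)]
5. shoelace: 1765.6575

Area of P1's cell: 1765.6575 (4 vertices)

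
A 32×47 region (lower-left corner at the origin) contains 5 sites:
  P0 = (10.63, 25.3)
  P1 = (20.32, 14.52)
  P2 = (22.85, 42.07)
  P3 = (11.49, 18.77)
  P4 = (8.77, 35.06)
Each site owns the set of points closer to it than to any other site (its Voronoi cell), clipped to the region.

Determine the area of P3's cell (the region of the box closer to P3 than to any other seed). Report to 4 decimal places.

1. box [0,32]×[0,47]: [(0, 0) (32, 0) (32, 47) (0, 47)]
2. ⊥bis P3·P0 via (11.06,22.035): [(0, 20.5784) (0, 0) (32, 0) (32, 24.7928)]  |A|=725.9391
3. ⊥bis P3·P1 via (15.905,16.645): [(19.0028, 23.0811) (0, 20.5784) (0, 0) (7.8935, 0)]  |A|=286.6188
4. ⊥bis P3·P2 via (17.17,30.42): [(19.0028, 23.0811) (0, 20.5784) (0, 0) (7.8935, 0)]  |A|=286.6188
5. ⊥bis P3·P4 via (10.13,26.915): [(19.0028, 23.0811) (0, 20.5784) (0, 0) (7.8935, 0)]  |A|=286.6188
6. canonical 4-gon: [(19.0028, 23.0811) (0, 20.5784) (0, 0) (7.8935, 0)]
7. shoelace: 286.6188

Area of P3's cell: 286.6188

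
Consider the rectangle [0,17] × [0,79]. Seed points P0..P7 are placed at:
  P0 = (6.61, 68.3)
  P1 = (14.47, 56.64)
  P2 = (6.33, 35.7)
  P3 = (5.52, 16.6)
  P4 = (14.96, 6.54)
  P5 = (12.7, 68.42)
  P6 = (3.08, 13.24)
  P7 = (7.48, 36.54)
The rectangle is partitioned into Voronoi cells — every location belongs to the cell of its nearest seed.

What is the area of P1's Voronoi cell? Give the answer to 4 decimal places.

1. box [0,17]×[0,79]: [(0, 0) (17, 0) (17, 79) (0, 79)]
2. ⊥bis P1·P0 via (10.54,62.47): [(0, 55.365) (0, 0) (17, 0) (17, 66.8247)]  |A|=1038.6122
3. ⊥bis P1·P2 via (10.4,46.17): [(0, 55.365) (0, 50.2128) (17, 43.6044) (17, 66.8247)]  |A|=241.1663
4. ⊥bis P1·P3 via (9.995,36.62): [(0, 55.365) (0, 50.2128) (17, 43.6044) (17, 66.8247)]  |A|=241.1663
5. ⊥bis P1·P4 via (14.715,31.59): [(0, 55.365) (0, 50.2128) (17, 43.6044) (17, 66.8247)]  |A|=241.1663
6. ⊥bis P1·P5 via (13.585,62.53): [(9.7811, 61.9585) (0, 55.365) (0, 50.2128) (17, 43.6044) (17, 63.0431)]  |A|=227.517
7. ⊥bis P1·P6 via (8.775,34.94): [(9.7811, 61.9585) (0, 55.365) (0, 50.2128) (17, 43.6044) (17, 63.0431)]  |A|=227.517
8. ⊥bis P1·P7 via (10.975,46.59): [(9.7811, 61.9585) (0, 55.365) (0, 50.4067) (17, 44.4947) (17, 63.0431)]  |A|=218.3009
9. canonical 5-gon: [(9.7811, 61.9585) (0, 55.365) (0, 50.4067) (17, 44.4947) (17, 63.0431)]
10. shoelace: 218.3009

Area of P1's cell: 218.3009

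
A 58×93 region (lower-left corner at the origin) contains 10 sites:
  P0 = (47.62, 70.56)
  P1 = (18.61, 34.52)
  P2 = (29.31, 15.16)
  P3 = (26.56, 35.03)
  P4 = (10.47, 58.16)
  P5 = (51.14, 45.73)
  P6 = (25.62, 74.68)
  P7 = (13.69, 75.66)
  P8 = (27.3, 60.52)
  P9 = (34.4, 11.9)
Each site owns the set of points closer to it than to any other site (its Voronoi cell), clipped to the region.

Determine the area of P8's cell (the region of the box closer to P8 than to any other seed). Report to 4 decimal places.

Area of P8's cell: 393.6456

1. box [0,58]×[0,93]: [(0, 0) (58, 0) (58, 93) (0, 93)]
2. ⊥bis P8·P0 via (37.46,65.54): [(0, 0) (58, 0) (58, 23.969) (23.8922, 93) (0, 93)]  |A|=4216.7511
3. ⊥bis P8·P1 via (22.955,47.52): [(0, 55.1923) (50.994, 38.1485) (23.8922, 93) (0, 93)]  |A|=1619.2439
4. ⊥bis P8·P2 via (28.305,37.84): [(0, 55.1923) (49.153, 38.7638) (50.657, 38.8305) (23.8922, 93) (0, 93)]  |A|=1618.7199
5. ⊥bis P8·P3 via (26.93,47.775): [(0, 55.1923) (21.7414, 47.9256) (46.5186, 47.2063) (23.8922, 93) (0, 93)]  |A|=1508.6399
6. ⊥bis P8·P4 via (18.885,59.34): [(20.4238, 48.366) (21.7414, 47.9256) (46.5186, 47.2063) (23.8922, 93) (14.165, 93)]  |A|=806.43
7. ⊥bis P8·P5 via (39.22,53.125): [(20.4238, 48.366) (21.7414, 47.9256) (35.7422, 47.5192) (41.6549, 57.0499) (23.8922, 93) (14.165, 93)]  |A|=754.1521
8. ⊥bis P8·P6 via (26.46,67.6): [(17.8697, 66.5808) (20.4238, 48.366) (21.7414, 47.9256) (35.7422, 47.5192) (41.6549, 57.0499) (35.8894, 68.7187)]  |A|=394.0644
9. ⊥bis P8·P7 via (20.495,68.09): [(18.9601, 66.7102) (17.9756, 65.8252) (20.4238, 48.366) (21.7414, 47.9256) (35.7422, 47.5192) (41.6549, 57.0499) (35.8894, 68.7187)]  |A|=393.6456
10. ⊥bis P8·P9 via (30.85,36.21): [(18.9601, 66.7102) (17.9756, 65.8252) (20.4238, 48.366) (21.7414, 47.9256) (35.7422, 47.5192) (41.6549, 57.0499) (35.8894, 68.7187)]  |A|=393.6456
11. canonical 7-gon: [(18.9601, 66.7102) (17.9756, 65.8252) (20.4238, 48.366) (21.7414, 47.9256) (35.7422, 47.5192) (41.6549, 57.0499) (35.8894, 68.7187)]
12. shoelace: 393.6456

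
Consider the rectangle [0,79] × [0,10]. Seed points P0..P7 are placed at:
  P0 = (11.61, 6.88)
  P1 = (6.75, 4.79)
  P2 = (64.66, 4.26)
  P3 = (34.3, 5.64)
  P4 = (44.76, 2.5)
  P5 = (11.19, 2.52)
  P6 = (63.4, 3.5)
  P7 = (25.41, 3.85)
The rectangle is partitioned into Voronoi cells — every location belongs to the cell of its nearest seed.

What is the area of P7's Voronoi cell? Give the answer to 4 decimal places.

Area of P7's cell: 111.1790

1. box [0,79]×[0,10]: [(0, 0) (79, 0) (79, 10) (0, 10)]
2. ⊥bis P7·P0 via (18.51,5.365): [(17.332, 0) (79, 0) (79, 10) (19.5277, 10)]  |A|=605.7014
3. ⊥bis P7·P1 via (16.08,4.32): [(17.332, 0) (79, 0) (79, 10) (19.5277, 10)]  |A|=605.7014
4. ⊥bis P7·P2 via (45.035,4.055): [(17.332, 0) (45.0774, 0) (44.9729, 10) (19.5277, 10)]  |A|=265.9527
5. ⊥bis P7·P3 via (29.855,4.745): [(17.332, 0) (30.8104, 0) (28.7969, 10) (19.5277, 10)]  |A|=113.738
6. ⊥bis P7·P4 via (35.085,3.175): [(17.332, 0) (30.8104, 0) (28.7969, 10) (19.5277, 10)]  |A|=113.738
7. ⊥bis P7·P5 via (18.3,3.185): [(18.2197, 4.0431) (18.5979, 0) (30.8104, 0) (28.7969, 10) (19.5277, 10)]  |A|=111.179
8. ⊥bis P7·P6 via (44.405,3.675): [(18.2197, 4.0431) (18.5979, 0) (30.8104, 0) (28.7969, 10) (19.5277, 10)]  |A|=111.179
9. canonical 5-gon: [(18.2197, 4.0431) (18.5979, 0) (30.8104, 0) (28.7969, 10) (19.5277, 10)]
10. shoelace: 111.179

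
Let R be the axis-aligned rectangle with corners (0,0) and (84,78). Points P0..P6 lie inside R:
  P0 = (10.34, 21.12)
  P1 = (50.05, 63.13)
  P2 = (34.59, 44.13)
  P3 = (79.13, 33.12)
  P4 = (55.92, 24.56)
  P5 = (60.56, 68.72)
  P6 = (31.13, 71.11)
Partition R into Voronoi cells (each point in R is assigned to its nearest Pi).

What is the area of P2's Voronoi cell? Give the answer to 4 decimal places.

1. box [0,84]×[0,78]: [(0, 0) (84, 0) (84, 78) (0, 78)]
2. ⊥bis P2·P0 via (22.465,32.625): [(0, 56.3006) (53.4218, 0) (84, 0) (84, 78) (0, 78)]  |A|=5048.1608
3. ⊥bis P2·P1 via (42.32,53.63): [(0, 56.3006) (53.4218, 0) (84, 0) (84, 19.7156) (12.3698, 78) (0, 78)]  |A|=2960.7009
4. ⊥bis P2·P3 via (56.86,38.625): [(0, 56.3006) (48.5748, 5.1081) (57.5132, 41.2675) (12.3698, 78) (0, 78)]  |A|=1958.1948
5. ⊥bis P2·P4 via (45.255,34.345): [(0, 56.3006) (33.2493, 21.2596) (54.1312, 44.0194) (12.3698, 78) (0, 78)]  |A|=1541.7093
6. ⊥bis P2·P5 via (47.575,56.425): [(0, 56.3006) (33.2493, 21.2596) (54.1312, 44.0194) (12.3698, 78) (0, 78)]  |A|=1541.7093
7. ⊥bis P2·P6 via (32.86,57.62): [(2.4487, 53.72) (33.2493, 21.2596) (54.1312, 44.0194) (36.796, 58.1248)]  |A|=969.845
8. canonical 4-gon: [(2.4487, 53.72) (33.2493, 21.2596) (54.1312, 44.0194) (36.796, 58.1248)]
9. shoelace: 969.845

Area of P2's cell: 969.8450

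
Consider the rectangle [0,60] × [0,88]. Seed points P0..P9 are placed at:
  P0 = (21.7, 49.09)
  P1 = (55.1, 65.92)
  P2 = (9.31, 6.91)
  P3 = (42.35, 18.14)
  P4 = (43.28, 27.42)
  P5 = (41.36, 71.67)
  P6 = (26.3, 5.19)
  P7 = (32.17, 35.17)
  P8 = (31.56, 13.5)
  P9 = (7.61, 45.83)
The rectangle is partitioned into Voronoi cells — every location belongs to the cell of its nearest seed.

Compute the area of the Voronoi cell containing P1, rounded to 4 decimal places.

Area of P1's cell: 501.9813

1. box [0,60]×[0,88]: [(0, 0) (60, 0) (60, 88) (0, 88)]
2. ⊥bis P1·P0 via (38.4,57.505): [(60, 14.6387) (60, 88) (23.0338, 88)]  |A|=1355.9442
3. ⊥bis P1·P2 via (32.205,36.415): [(59.8277, 14.9806) (60, 14.8469) (60, 88) (23.0338, 88)]  |A|=1355.9262
4. ⊥bis P1·P3 via (48.725,42.03): [(45.8051, 42.8092) (60, 39.0213) (60, 88) (23.0338, 88)]  |A|=1182.8901
5. ⊥bis P1·P4 via (49.19,46.67): [(42.8841, 48.606) (60, 43.3512) (60, 88) (23.0338, 88)]  |A|=1110.2247
6. ⊥bis P1·P5 via (48.23,68.795): [(41.189, 51.9701) (42.8841, 48.606) (60, 43.3512) (60, 88) (56.267, 88)]  |A|=511.5296
7. ⊥bis P1·P6 via (40.7,35.555): [(41.189, 51.9701) (42.8841, 48.606) (60, 43.3512) (60, 88) (56.267, 88)]  |A|=511.5296
8. ⊥bis P1·P7 via (43.635,50.545): [(41.3162, 52.2741) (48.5806, 46.8571) (60, 43.3512) (60, 88) (56.267, 88)]  |A|=501.9813
9. ⊥bis P1·P8 via (43.33,39.71): [(41.3162, 52.2741) (48.5806, 46.8571) (60, 43.3512) (60, 88) (56.267, 88)]  |A|=501.9813
10. ⊥bis P1·P9 via (31.355,55.875): [(41.3162, 52.2741) (48.5806, 46.8571) (60, 43.3512) (60, 88) (56.267, 88)]  |A|=501.9813
11. canonical 5-gon: [(41.3162, 52.2741) (48.5806, 46.8571) (60, 43.3512) (60, 88) (56.267, 88)]
12. shoelace: 501.9813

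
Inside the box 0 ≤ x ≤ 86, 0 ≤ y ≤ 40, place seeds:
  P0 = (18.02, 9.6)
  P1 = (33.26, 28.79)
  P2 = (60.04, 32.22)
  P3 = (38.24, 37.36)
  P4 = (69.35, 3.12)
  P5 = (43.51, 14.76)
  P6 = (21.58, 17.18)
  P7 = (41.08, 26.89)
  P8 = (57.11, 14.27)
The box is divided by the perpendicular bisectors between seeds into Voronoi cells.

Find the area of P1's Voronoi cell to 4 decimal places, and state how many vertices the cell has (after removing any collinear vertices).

1. box [0,86]×[0,40]: [(0, 0) (86, 0) (86, 40) (0, 40)]
2. ⊥bis P1·P0 via (25.64,19.195): [(0, 39.5574) (49.8101, 0) (86, 0) (86, 40) (0, 40)]  |A|=2454.8224
3. ⊥bis P1·P2 via (46.65,30.505): [(0, 39.5574) (49.8101, 0) (50.5571, 0) (45.4339, 40) (0, 40)]  |A|=934.6419
4. ⊥bis P1·P3 via (35.75,33.075): [(0, 39.5574) (49.8101, 0) (50.5571, 0) (47.1709, 26.4384) (23.8329, 40) (0, 40)]  |A|=788.1697
5. ⊥bis P1·P4 via (51.305,15.955): [(0, 39.5574) (43.5134, 5.0006) (48.9395, 12.6293) (47.1709, 26.4384) (23.8329, 40) (0, 40)]  |A|=745.8676
6. ⊥bis P1·P5 via (38.385,21.775): [(0, 39.5574) (30.0547, 15.689) (45.8326, 27.216) (23.8329, 40) (0, 40)]  |A|=523.9994
7. ⊥bis P1·P6 via (27.42,22.985): [(32.7297, 17.6433) (45.8326, 27.216) (23.8329, 40) (10.507, 40)]  |A|=338.0135
8. ⊥bis P1·P7 via (37.17,27.84): [(32.7297, 17.6433) (35.1162, 19.3869) (38.1089, 31.7043) (23.8329, 40) (10.507, 40)]  |A|=283.7296
9. ⊥bis P1·P8 via (45.185,21.53): [(32.7297, 17.6433) (35.1162, 19.3869) (38.1089, 31.7043) (23.8329, 40) (10.507, 40)]  |A|=283.7296
10. canonical 5-gon: [(32.7297, 17.6433) (35.1162, 19.3869) (38.1089, 31.7043) (23.8329, 40) (10.507, 40)]
11. shoelace: 283.7296

Area of P1's cell: 283.7296 (5 vertices)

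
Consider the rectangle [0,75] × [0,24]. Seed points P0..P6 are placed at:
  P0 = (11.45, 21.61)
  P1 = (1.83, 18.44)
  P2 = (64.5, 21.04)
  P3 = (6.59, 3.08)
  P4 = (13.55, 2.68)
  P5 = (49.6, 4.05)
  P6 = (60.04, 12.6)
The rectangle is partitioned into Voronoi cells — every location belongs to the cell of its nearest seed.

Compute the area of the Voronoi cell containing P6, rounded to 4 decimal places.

Area of P6's cell: 373.5558

1. box [0,75]×[0,24]: [(0, 0) (75, 0) (75, 24) (0, 24)]
2. ⊥bis P6·P0 via (35.745,17.105): [(32.5732, 0) (75, 0) (75, 24) (37.0235, 24)]  |A|=964.8388
3. ⊥bis P6·P1 via (30.935,15.52): [(32.5732, 0) (75, 0) (75, 24) (37.0235, 24)]  |A|=964.8388
4. ⊥bis P6·P2 via (62.27,16.82): [(32.5732, 0) (75, 0) (75, 10.093) (48.6827, 24) (37.0235, 24)]  |A|=781.8418
5. ⊥bis P6·P3 via (33.315,7.84): [(33.6638, 5.8815) (34.7114, 0) (75, 0) (75, 10.093) (48.6827, 24) (37.0235, 24)]  |A|=775.5541
6. ⊥bis P6·P4 via (36.795,7.64): [(35.2942, 14.6737) (38.4252, 0) (75, 0) (75, 10.093) (48.6827, 24) (37.0235, 24)]  |A|=738.9068
7. ⊥bis P6·P5 via (54.82,8.325): [(61.6379, 0) (75, 0) (75, 10.093) (48.6827, 24) (41.9827, 24)]  |A|=373.5558
8. canonical 5-gon: [(61.6379, 0) (75, 0) (75, 10.093) (48.6827, 24) (41.9827, 24)]
9. shoelace: 373.5558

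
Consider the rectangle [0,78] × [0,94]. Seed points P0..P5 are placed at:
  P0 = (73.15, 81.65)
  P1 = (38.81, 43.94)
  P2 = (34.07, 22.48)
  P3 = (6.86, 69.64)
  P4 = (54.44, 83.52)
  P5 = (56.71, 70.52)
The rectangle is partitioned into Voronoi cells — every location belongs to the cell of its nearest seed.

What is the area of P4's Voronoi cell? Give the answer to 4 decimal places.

Area of P4's cell: 658.9252

1. box [0,78]×[0,94]: [(0, 0) (78, 0) (78, 94) (0, 94)]
2. ⊥bis P4·P0 via (63.795,82.585): [(0, 0) (55.5409, 0) (64.9359, 94) (0, 94)]  |A|=5662.4098
3. ⊥bis P4·P1 via (46.625,63.73): [(0, 82.142) (61.3301, 57.923) (64.9359, 94) (0, 94)]  |A|=1534.9709
4. ⊥bis P4·P2 via (44.255,53): [(0, 82.142) (61.3301, 57.923) (64.9359, 94) (0, 94)]  |A|=1534.9709
5. ⊥bis P4·P3 via (30.65,76.58): [(32.8067, 69.1868) (61.3301, 57.923) (64.9359, 94) (25.5683, 94)]  |A|=1023.2451
6. ⊥bis P4·P5 via (55.575,77.02): [(31.736, 72.8573) (63.3749, 78.382) (64.9359, 94) (25.5683, 94)]  |A|=658.9252
7. canonical 4-gon: [(31.736, 72.8573) (63.3749, 78.382) (64.9359, 94) (25.5683, 94)]
8. shoelace: 658.9252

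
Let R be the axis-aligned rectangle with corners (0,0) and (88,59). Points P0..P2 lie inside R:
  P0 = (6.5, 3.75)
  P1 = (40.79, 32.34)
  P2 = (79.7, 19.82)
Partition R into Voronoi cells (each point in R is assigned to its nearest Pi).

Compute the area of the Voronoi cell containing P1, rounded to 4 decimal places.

1. box [0,88]×[0,59]: [(0, 0) (88, 0) (88, 59) (0, 59)]
2. ⊥bis P1·P0 via (23.645,18.045): [(0, 46.4041) (38.6904, 0) (88, 0) (88, 59) (0, 59)]  |A|=4294.3033
3. ⊥bis P1·P2 via (60.245,26.08): [(0, 46.4041) (38.6904, 0) (51.8533, 0) (70.8376, 59) (0, 59)]  |A|=2721.6847
4. canonical 5-gon: [(0, 46.4041) (38.6904, 0) (51.8533, 0) (70.8376, 59) (0, 59)]
5. shoelace: 2721.6847

Area of P1's cell: 2721.6847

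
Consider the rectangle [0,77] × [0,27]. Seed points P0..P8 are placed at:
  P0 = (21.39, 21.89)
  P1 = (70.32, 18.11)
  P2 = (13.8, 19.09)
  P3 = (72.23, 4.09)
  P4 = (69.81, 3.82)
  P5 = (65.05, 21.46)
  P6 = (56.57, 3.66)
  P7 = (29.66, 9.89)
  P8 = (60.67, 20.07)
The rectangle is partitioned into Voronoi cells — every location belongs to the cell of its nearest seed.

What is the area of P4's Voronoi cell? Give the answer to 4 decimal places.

1. box [0,77]×[0,27]: [(0, 0) (77, 0) (77, 27) (0, 27)]
2. ⊥bis P4·P0 via (45.6,12.855): [(40.8026, 0) (77, 0) (77, 27) (50.8788, 27)]  |A|=841.3008
3. ⊥bis P4·P1 via (70.065,10.965): [(45.2255, 11.8515) (40.8026, 0) (77, 0) (77, 10.7175)]  |A|=384.7683
4. ⊥bis P4·P2 via (41.805,11.455): [(45.2255, 11.8515) (40.8026, 0) (77, 0) (77, 10.7175)]  |A|=384.7683
5. ⊥bis P4·P3 via (71.02,3.955): [(70.2386, 10.9588) (45.2255, 11.8515) (40.8026, 0) (71.4613, 0)]  |A|=318.1866
6. ⊥bis P4·P5 via (67.43,12.64): [(70.2386, 10.9588) (62.2555, 11.2437) (43.0663, 6.0657) (40.8026, 0) (71.4613, 0)]  |A|=268.2639
7. ⊥bis P4·P6 via (63.19,3.74): [(70.2386, 10.9588) (63.0997, 11.2136) (63.2352, 0) (71.4613, 0)]  |A|=85.083
8. ⊥bis P4·P7 via (49.735,6.855): [(70.2386, 10.9588) (63.0997, 11.2136) (63.2352, 0) (71.4613, 0)]  |A|=85.083
9. ⊥bis P4·P8 via (65.24,11.945): [(70.2386, 10.9588) (63.8895, 11.1854) (63.1054, 10.7443) (63.2352, 0) (71.4613, 0)]  |A|=84.8978
10. canonical 5-gon: [(70.2386, 10.9588) (63.8895, 11.1854) (63.1054, 10.7443) (63.2352, 0) (71.4613, 0)]
11. shoelace: 84.8978

Area of P4's cell: 84.8978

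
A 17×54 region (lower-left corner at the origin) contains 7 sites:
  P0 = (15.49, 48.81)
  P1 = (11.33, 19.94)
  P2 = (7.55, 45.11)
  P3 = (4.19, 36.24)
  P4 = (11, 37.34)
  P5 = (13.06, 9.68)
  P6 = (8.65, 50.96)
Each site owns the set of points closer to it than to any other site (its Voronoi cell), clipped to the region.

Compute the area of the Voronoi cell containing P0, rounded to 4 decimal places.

Area of P0's cell: 53.8342

1. box [0,17]×[0,54]: [(0, 0) (17, 0) (17, 54) (0, 54)]
2. ⊥bis P0·P1 via (13.41,34.375): [(0, 36.3073) (17, 33.8577) (17, 54) (0, 54)]  |A|=321.5975
3. ⊥bis P0·P2 via (11.52,46.96): [(17, 35.2002) (17, 54) (8.2394, 54)]  |A|=82.3487
4. ⊥bis P0·P3 via (9.84,42.525): [(16.2877, 36.7287) (17, 36.0884) (17, 54) (8.2394, 54)]  |A|=82.0324
5. ⊥bis P0·P4 via (13.245,43.075): [(13.3494, 43.0341) (17, 41.6051) (17, 54) (8.2394, 54)]  |A|=70.6581
6. ⊥bis P0·P5 via (14.275,29.245): [(13.3494, 43.0341) (17, 41.6051) (17, 54) (8.2394, 54)]  |A|=70.6581
7. ⊥bis P0·P6 via (12.07,49.885): [(11.2994, 47.4334) (13.3494, 43.0341) (17, 41.6051) (17, 54) (13.3635, 54)]  |A|=53.8342
8. canonical 5-gon: [(11.2994, 47.4334) (13.3494, 43.0341) (17, 41.6051) (17, 54) (13.3635, 54)]
9. shoelace: 53.8342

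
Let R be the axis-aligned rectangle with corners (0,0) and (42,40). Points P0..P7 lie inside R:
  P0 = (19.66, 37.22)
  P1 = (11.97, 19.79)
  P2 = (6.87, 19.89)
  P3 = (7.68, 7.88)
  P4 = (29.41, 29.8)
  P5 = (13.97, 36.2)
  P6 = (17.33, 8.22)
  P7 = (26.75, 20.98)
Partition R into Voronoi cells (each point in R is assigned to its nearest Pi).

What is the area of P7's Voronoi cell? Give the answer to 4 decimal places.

Area of P7's cell: 371.9910

1. box [0,42]×[0,40]: [(0, 0) (42, 0) (42, 40) (0, 40)]
2. ⊥bis P7·P0 via (23.205,29.1): [(0, 18.9692) (0, 0) (42, 0) (42, 37.3055)]  |A|=1181.7687
3. ⊥bis P7·P1 via (19.36,20.385): [(18.8127, 27.1824) (21.0013, 0) (42, 0) (42, 37.3055)]  |A|=717.9043
4. ⊥bis P7·P2 via (16.81,20.435): [(18.8127, 27.1824) (21.0013, 0) (42, 0) (42, 37.3055)]  |A|=717.9043
5. ⊥bis P7·P3 via (17.215,14.43): [(18.8127, 27.1824) (20.1879, 10.1023) (27.1276, 0) (42, 0) (42, 37.3055)]  |A|=686.9595
6. ⊥bis P7·P4 via (28.08,25.39): [(20.1708, 27.7753) (18.8127, 27.1824) (20.1879, 10.1023) (27.1276, 0) (42, 0) (42, 21.1919)]  |A|=511.0863
7. ⊥bis P7·P5 via (20.36,28.59): [(20.1708, 27.7753) (18.8127, 27.1824) (20.1879, 10.1023) (27.1276, 0) (42, 0) (42, 21.1919)]  |A|=511.0863
8. ⊥bis P7·P6 via (22.04,14.6): [(20.1708, 27.7753) (18.8127, 27.1824) (19.6858, 16.3379) (41.8166, 0) (42, 0) (42, 21.1919)]  |A|=371.991
9. canonical 6-gon: [(20.1708, 27.7753) (18.8127, 27.1824) (19.6858, 16.3379) (41.8166, 0) (42, 0) (42, 21.1919)]
10. shoelace: 371.991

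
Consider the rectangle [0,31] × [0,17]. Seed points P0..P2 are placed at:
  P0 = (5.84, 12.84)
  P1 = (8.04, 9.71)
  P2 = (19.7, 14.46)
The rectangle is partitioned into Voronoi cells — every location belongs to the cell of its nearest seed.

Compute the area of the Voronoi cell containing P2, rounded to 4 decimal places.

1. box [0,31]×[0,17]: [(0, 0) (31, 0) (31, 17) (0, 17)]
2. ⊥bis P2·P0 via (12.77,13.65): [(14.3655, 0) (31, 0) (31, 17) (12.3784, 17)]  |A|=299.6769
3. ⊥bis P2·P1 via (13.87,12.085): [(12.5839, 15.242) (18.7931, 0) (31, 0) (31, 17) (12.3784, 17)]  |A|=265.9336
4. canonical 5-gon: [(12.5839, 15.242) (18.7931, 0) (31, 0) (31, 17) (12.3784, 17)]
5. shoelace: 265.9336

Area of P2's cell: 265.9336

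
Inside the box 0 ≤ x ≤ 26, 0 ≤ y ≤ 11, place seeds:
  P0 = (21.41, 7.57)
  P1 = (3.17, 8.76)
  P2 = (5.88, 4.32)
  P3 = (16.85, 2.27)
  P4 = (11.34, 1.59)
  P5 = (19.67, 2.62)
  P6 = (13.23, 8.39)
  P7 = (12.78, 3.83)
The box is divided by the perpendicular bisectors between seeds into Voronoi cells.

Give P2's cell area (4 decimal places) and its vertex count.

1. box [0,26]×[0,11]: [(0, 0) (26, 0) (26, 11) (0, 11)]
2. ⊥bis P2·P0 via (13.645,5.945): [(0, 0) (14.8891, 0) (12.5871, 11) (0, 11)]  |A|=151.1194
3. ⊥bis P2·P1 via (4.525,6.54): [(0, 3.7781) (0, 0) (14.8891, 0) (12.5871, 11) (11.8322, 11)]  |A|=108.3942
4. ⊥bis P2·P3 via (11.365,3.295): [(0, 3.7781) (0, 0) (10.7493, 0) (12.7021, 10.4504) (12.5871, 11) (11.8322, 11)]  |A|=86.7626
5. ⊥bis P2·P4 via (8.61,2.955): [(0, 3.7781) (0, 0) (7.1325, 0) (12.6005, 10.936) (12.5871, 11) (11.8322, 11)]  |A|=65.9808
6. ⊥bis P2·P5 via (12.775,3.47): [(0, 3.7781) (0, 0) (7.1325, 0) (12.6005, 10.936) (12.5871, 11) (11.8322, 11)]  |A|=65.9808
7. ⊥bis P2·P6 via (9.555,6.355): [(8.2078, 8.7879) (0, 3.7781) (0, 0) (7.1325, 0) (9.9518, 5.6385)]  |A|=56.2007
8. ⊥bis P2·P7 via (9.33,4.075): [(9.4991, 6.456) (8.2078, 8.7879) (0, 3.7781) (0, 0) (7.1325, 0) (9.3565, 4.448)]  |A|=55.688
9. canonical 6-gon: [(9.4991, 6.456) (8.2078, 8.7879) (0, 3.7781) (0, 0) (7.1325, 0) (9.3565, 4.448)]
10. shoelace: 55.688

Area of P2's cell: 55.6880 (6 vertices)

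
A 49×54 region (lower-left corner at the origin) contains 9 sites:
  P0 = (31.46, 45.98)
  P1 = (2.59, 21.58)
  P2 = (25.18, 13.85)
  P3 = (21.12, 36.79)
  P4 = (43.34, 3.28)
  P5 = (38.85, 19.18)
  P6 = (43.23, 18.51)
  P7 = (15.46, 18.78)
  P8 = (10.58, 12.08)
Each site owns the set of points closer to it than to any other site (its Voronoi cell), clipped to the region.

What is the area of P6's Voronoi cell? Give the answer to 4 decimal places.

Area of P6's cell: 182.5070

1. box [0,49]×[0,54]: [(0, 0) (49, 0) (49, 54) (0, 54)]
2. ⊥bis P6·P0 via (37.345,32.245): [(0, 16.2439) (0, 0) (49, 0) (49, 37.2388)]  |A|=1310.3255
3. ⊥bis P6·P1 via (22.91,20.045): [(23.3796, 26.2613) (21.3958, 0) (49, 0) (49, 37.2388)]  |A|=839.4977
4. ⊥bis P6·P2 via (34.205,16.18): [(30.7833, 29.4335) (38.3822, 0) (49, 0) (49, 37.2388)]  |A|=495.4431
5. ⊥bis P6·P3 via (32.175,27.65): [(35.2219, 31.3353) (31.4654, 26.7917) (38.3822, 0) (49, 0) (49, 37.2388)]  |A|=488.9314
6. ⊥bis P6·P4 via (43.285,10.895): [(35.2219, 31.3353) (31.4654, 26.7917) (35.5838, 10.8394) (49, 10.9363) (49, 37.2388)]  |A|=358.0247
7. ⊥bis P6·P5 via (41.04,18.845): [(43.4927, 34.8791) (39.8201, 10.87) (49, 10.9363) (49, 37.2388)]  |A|=182.507
8. ⊥bis P6·P7 via (29.345,18.645): [(43.4927, 34.8791) (39.8201, 10.87) (49, 10.9363) (49, 37.2388)]  |A|=182.507
9. ⊥bis P6·P8 via (26.905,15.295): [(43.4927, 34.8791) (39.8201, 10.87) (49, 10.9363) (49, 37.2388)]  |A|=182.507
10. canonical 4-gon: [(43.4927, 34.8791) (39.8201, 10.87) (49, 10.9363) (49, 37.2388)]
11. shoelace: 182.507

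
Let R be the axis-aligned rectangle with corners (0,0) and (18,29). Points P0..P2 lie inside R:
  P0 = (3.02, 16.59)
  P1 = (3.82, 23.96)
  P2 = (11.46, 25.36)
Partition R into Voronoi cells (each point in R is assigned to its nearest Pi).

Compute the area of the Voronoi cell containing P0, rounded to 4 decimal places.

Area of P0's cell: 315.8867

1. box [0,18]×[0,29]: [(0, 0) (18, 0) (18, 29) (0, 29)]
2. ⊥bis P0·P1 via (3.42,20.275): [(0, 20.6462) (0, 0) (18, 0) (18, 18.6924)]  |A|=354.0474
3. ⊥bis P0·P2 via (7.24,20.975): [(8.5455, 19.7186) (0, 20.6462) (0, 0) (18, 0) (18, 10.6199)]  |A|=315.8867
4. canonical 5-gon: [(8.5455, 19.7186) (0, 20.6462) (0, 0) (18, 0) (18, 10.6199)]
5. shoelace: 315.8867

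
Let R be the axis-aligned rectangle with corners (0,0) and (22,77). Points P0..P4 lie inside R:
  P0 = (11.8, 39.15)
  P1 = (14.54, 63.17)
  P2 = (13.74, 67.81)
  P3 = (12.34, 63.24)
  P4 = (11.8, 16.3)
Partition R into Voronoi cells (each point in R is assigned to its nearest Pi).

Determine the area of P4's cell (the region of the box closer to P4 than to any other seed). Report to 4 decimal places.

Area of P4's cell: 609.9500

1. box [0,22]×[0,77]: [(0, 0) (22, 0) (22, 77) (0, 77)]
2. ⊥bis P4·P0 via (11.8,27.725): [(0, 27.725) (0, 0) (22, 0) (22, 27.725)]  |A|=609.95
3. ⊥bis P4·P1 via (13.17,39.735): [(0, 27.725) (0, 0) (22, 0) (22, 27.725)]  |A|=609.95
4. ⊥bis P4·P2 via (12.77,42.055): [(0, 27.725) (0, 0) (22, 0) (22, 27.725)]  |A|=609.95
5. ⊥bis P4·P3 via (12.07,39.77): [(0, 27.725) (0, 0) (22, 0) (22, 27.725)]  |A|=609.95
6. canonical 4-gon: [(0, 27.725) (0, 0) (22, 0) (22, 27.725)]
7. shoelace: 609.95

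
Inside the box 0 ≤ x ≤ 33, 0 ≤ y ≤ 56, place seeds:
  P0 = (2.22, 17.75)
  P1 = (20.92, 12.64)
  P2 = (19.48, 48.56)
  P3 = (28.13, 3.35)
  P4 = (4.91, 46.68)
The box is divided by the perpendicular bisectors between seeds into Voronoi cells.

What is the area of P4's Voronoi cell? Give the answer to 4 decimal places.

Area of P4's cell: 305.5521

1. box [0,33]×[0,56]: [(0, 0) (33, 0) (33, 56) (0, 56)]
2. ⊥bis P4·P0 via (3.565,32.215): [(0, 32.5465) (33, 29.478) (33, 56) (0, 56)]  |A|=824.5953
3. ⊥bis P4·P1 via (12.915,29.66): [(0, 32.5465) (15.9073, 31.0674) (33, 39.1066) (33, 56) (0, 56)]  |A|=742.3067
4. ⊥bis P4·P2 via (12.195,47.62): [(0, 32.5465) (14.3117, 31.2157) (11.1137, 56) (0, 56)]  |A|=305.5521
5. ⊥bis P4·P3 via (16.52,25.015): [(0, 32.5465) (14.3117, 31.2157) (11.1137, 56) (0, 56)]  |A|=305.5521
6. canonical 4-gon: [(0, 32.5465) (14.3117, 31.2157) (11.1137, 56) (0, 56)]
7. shoelace: 305.5521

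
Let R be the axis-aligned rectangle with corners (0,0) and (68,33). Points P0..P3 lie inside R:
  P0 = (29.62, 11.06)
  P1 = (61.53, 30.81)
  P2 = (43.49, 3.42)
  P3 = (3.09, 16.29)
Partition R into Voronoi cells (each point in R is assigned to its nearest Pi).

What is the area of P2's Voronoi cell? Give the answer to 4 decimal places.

Area of P2's cell: 473.4649

1. box [0,68]×[0,33]: [(0, 0) (68, 0) (68, 33) (0, 33)]
2. ⊥bis P2·P0 via (36.555,7.24): [(32.567, 0) (68, 0) (68, 33) (50.7444, 33)]  |A|=869.3626
3. ⊥bis P2·P1 via (52.51,17.115): [(44.7938, 22.1971) (32.567, 0) (68, 0) (68, 6.9128)]  |A|=473.4649
4. ⊥bis P2·P3 via (23.29,9.855): [(44.7938, 22.1971) (32.567, 0) (68, 0) (68, 6.9128)]  |A|=473.4649
5. canonical 4-gon: [(44.7938, 22.1971) (32.567, 0) (68, 0) (68, 6.9128)]
6. shoelace: 473.4649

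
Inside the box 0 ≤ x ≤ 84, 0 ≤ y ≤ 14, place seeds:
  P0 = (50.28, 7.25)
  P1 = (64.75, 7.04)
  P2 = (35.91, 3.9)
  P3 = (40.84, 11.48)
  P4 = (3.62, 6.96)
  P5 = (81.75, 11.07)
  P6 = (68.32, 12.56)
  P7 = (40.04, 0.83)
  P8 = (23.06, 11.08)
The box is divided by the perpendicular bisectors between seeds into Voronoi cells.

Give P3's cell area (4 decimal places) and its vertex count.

Area of P3's cell: 84.7450 (5 vertices)

1. box [0,84]×[0,14]: [(0, 0) (84, 0) (84, 14) (0, 14)]
2. ⊥bis P3·P0 via (45.56,9.365): [(0, 0) (41.3636, 0) (47.6369, 14) (0, 14)]  |A|=623.0036
3. ⊥bis P3·P1 via (52.795,9.26): [(0, 0) (41.3636, 0) (47.6369, 14) (0, 14)]  |A|=623.0036
4. ⊥bis P3·P2 via (38.375,7.69): [(43.3574, 4.4495) (47.6369, 14) (28.6732, 14)]  |A|=90.5566
5. ⊥bis P3·P4 via (22.23,9.22): [(43.3574, 4.4495) (47.6369, 14) (28.6732, 14)]  |A|=90.5566
6. ⊥bis P3·P5 via (61.295,11.275): [(43.3574, 4.4495) (47.6369, 14) (28.6732, 14)]  |A|=90.5566
7. ⊥bis P3·P6 via (54.58,12.02): [(43.3574, 4.4495) (47.6369, 14) (28.6732, 14)]  |A|=90.5566
8. ⊥bis P3·P7 via (40.44,6.155): [(40.7736, 6.1299) (44.0017, 5.8875) (47.6369, 14) (28.6732, 14)]  |A|=88.1575
9. ⊥bis P3·P8 via (31.95,11.28): [(31.9366, 11.8775) (40.7736, 6.1299) (44.0017, 5.8875) (47.6369, 14) (31.8888, 14)]  |A|=84.745
10. canonical 5-gon: [(31.9366, 11.8775) (40.7736, 6.1299) (44.0017, 5.8875) (47.6369, 14) (31.8888, 14)]
11. shoelace: 84.745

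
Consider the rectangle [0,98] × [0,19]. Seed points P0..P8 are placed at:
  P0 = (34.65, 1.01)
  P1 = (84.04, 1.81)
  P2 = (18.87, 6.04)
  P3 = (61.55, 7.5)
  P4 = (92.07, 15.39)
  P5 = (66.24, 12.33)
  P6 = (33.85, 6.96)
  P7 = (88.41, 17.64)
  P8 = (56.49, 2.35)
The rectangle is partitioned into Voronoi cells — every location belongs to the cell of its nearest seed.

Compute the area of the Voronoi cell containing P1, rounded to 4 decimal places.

Area of P1's cell: 203.6099

1. box [0,98]×[0,19]: [(0, 0) (98, 0) (98, 19) (0, 19)]
2. ⊥bis P1·P0 via (59.345,1.41): [(59.3678, 0) (98, 0) (98, 19) (59.0601, 19)]  |A|=736.9347
3. ⊥bis P1·P2 via (51.455,3.925): [(59.3678, 0) (98, 0) (98, 19) (59.0601, 19)]  |A|=736.9347
4. ⊥bis P1·P3 via (72.795,4.655): [(71.6173, 0) (98, 0) (98, 19) (76.4243, 19)]  |A|=455.605
5. ⊥bis P1·P4 via (88.055,8.6): [(75.6491, 15.9358) (71.6173, 0) (98, 0) (98, 2.7194)]  |A|=240.6053
6. ⊥bis P1·P5 via (75.14,7.07): [(79.1547, 13.8629) (72.1081, 1.94) (71.6173, 0) (98, 0) (98, 2.7194)]  |A|=212.4033
7. ⊥bis P1·P6 via (58.945,4.385): [(79.1547, 13.8629) (72.1081, 1.94) (71.6173, 0) (98, 0) (98, 2.7194)]  |A|=212.4033
8. ⊥bis P1·P7 via (86.225,9.725): [(86.0889, 9.7626) (78.0439, 11.9835) (72.1081, 1.94) (71.6173, 0) (98, 0) (98, 2.7194)]  |A|=203.6099
9. ⊥bis P1·P8 via (70.265,2.08): [(86.0889, 9.7626) (78.0439, 11.9835) (72.1081, 1.94) (71.6173, 0) (98, 0) (98, 2.7194)]  |A|=203.6099
10. canonical 6-gon: [(86.0889, 9.7626) (78.0439, 11.9835) (72.1081, 1.94) (71.6173, 0) (98, 0) (98, 2.7194)]
11. shoelace: 203.6099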